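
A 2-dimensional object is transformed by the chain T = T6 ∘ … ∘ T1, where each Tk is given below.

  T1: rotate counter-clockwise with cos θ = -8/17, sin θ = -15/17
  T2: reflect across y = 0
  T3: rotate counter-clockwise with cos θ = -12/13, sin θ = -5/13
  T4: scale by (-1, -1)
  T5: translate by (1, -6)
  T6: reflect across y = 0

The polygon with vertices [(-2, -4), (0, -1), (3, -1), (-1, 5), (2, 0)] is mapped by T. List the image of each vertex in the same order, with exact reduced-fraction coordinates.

T1 rotate counter-clockwise with cos θ = -8/17, sin θ = -15/17: (-2, -4) → (-44/17, 62/17); (0, -1) → (-15/17, 8/17); (3, -1) → (-39/17, -37/17); (-1, 5) → (83/17, -25/17); (2, 0) → (-16/17, -30/17)
T2 reflect across y = 0: (-44/17, 62/17) → (-44/17, -62/17); (-15/17, 8/17) → (-15/17, -8/17); (-39/17, -37/17) → (-39/17, 37/17); (83/17, -25/17) → (83/17, 25/17); (-16/17, -30/17) → (-16/17, 30/17)
T3 rotate counter-clockwise with cos θ = -12/13, sin θ = -5/13: (-44/17, -62/17) → (218/221, 964/221); (-15/17, -8/17) → (140/221, 171/221); (-39/17, 37/17) → (653/221, -249/221); (83/17, 25/17) → (-67/17, -55/17); (-16/17, 30/17) → (342/221, -280/221)
T4 scale by (-1, -1): (218/221, 964/221) → (-218/221, -964/221); (140/221, 171/221) → (-140/221, -171/221); (653/221, -249/221) → (-653/221, 249/221); (-67/17, -55/17) → (67/17, 55/17); (342/221, -280/221) → (-342/221, 280/221)
T5 translate by (1, -6): (-218/221, -964/221) → (3/221, -2290/221); (-140/221, -171/221) → (81/221, -1497/221); (-653/221, 249/221) → (-432/221, -1077/221); (67/17, 55/17) → (84/17, -47/17); (-342/221, 280/221) → (-121/221, -1046/221)
T6 reflect across y = 0: (3/221, -2290/221) → (3/221, 2290/221); (81/221, -1497/221) → (81/221, 1497/221); (-432/221, -1077/221) → (-432/221, 1077/221); (84/17, -47/17) → (84/17, 47/17); (-121/221, -1046/221) → (-121/221, 1046/221)

image vertices: (3/221, 2290/221), (81/221, 1497/221), (-432/221, 1077/221), (84/17, 47/17), (-121/221, 1046/221)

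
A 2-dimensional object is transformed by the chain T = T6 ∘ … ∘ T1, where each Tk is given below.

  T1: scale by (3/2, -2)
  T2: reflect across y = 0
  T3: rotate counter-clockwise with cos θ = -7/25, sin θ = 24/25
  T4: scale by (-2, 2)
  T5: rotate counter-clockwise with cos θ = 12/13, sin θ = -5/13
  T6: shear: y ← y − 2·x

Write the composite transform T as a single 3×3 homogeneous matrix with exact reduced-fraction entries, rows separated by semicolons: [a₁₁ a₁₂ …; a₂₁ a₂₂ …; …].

T1 = [3/2 0 0; 0 -2 0; 0 0 1]
T2·T1 = [3/2 0 0; 0 2 0; 0 0 1]
T3·…·T1 = [-21/50 -48/25 0; 36/25 -14/25 0; 0 0 1]
T4·…·T1 = [21/25 96/25 0; 72/25 -28/25 0; 0 0 1]
T5·…·T1 = [612/325 1012/325 0; 759/325 -816/325 0; 0 0 1]
T6·…·T1 = [612/325 1012/325 0; -93/65 -568/65 0; 0 0 1]

T = [612/325 1012/325 0; -93/65 -568/65 0; 0 0 1]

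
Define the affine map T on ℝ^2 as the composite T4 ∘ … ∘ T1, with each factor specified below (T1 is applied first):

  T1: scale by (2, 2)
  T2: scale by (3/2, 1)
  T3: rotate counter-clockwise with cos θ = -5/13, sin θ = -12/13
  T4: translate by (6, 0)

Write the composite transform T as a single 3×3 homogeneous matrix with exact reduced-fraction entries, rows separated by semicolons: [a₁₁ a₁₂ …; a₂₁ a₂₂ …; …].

T1 = [2 0 0; 0 2 0; 0 0 1]
T2·T1 = [3 0 0; 0 2 0; 0 0 1]
T3·…·T1 = [-15/13 24/13 0; -36/13 -10/13 0; 0 0 1]
T4·…·T1 = [-15/13 24/13 6; -36/13 -10/13 0; 0 0 1]

T = [-15/13 24/13 6; -36/13 -10/13 0; 0 0 1]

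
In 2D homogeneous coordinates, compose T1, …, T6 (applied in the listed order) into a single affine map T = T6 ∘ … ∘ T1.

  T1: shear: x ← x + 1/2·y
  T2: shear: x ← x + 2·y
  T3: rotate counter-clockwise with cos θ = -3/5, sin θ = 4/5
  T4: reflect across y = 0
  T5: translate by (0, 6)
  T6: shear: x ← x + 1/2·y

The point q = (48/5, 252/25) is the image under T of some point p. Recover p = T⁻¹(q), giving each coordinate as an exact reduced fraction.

p = (-3, -6/5)

T1 = [1 1/2 0; 0 1 0; 0 0 1]
T2·T1 = [1 5/2 0; 0 1 0; 0 0 1]
T3·…·T1 = [-3/5 -23/10 0; 4/5 7/5 0; 0 0 1]
T4·…·T1 = [-3/5 -23/10 0; -4/5 -7/5 0; 0 0 1]
T5·…·T1 = [-3/5 -23/10 0; -4/5 -7/5 6; 0 0 1]
T6·…·T1 = [-1 -3 3; -4/5 -7/5 6; 0 0 1]
det M = -1; M⁻¹ = [7/5 -3 69/5; -4/5 1 -18/5; 0 0 1]
M⁻¹ · (48/5, 252/25)ᵀ = (-3, -6/5)ᵀ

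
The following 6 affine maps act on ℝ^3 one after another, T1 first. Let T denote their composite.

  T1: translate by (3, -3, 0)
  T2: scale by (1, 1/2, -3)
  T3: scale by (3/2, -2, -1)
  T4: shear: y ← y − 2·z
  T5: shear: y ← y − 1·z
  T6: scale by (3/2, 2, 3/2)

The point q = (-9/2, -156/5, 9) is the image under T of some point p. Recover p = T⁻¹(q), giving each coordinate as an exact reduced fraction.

T1 = [1 0 0 3; 0 1 0 -3; 0 0 1 0; 0 0 0 1]
T2·T1 = [1 0 0 3; 0 1/2 0 -3/2; 0 0 -3 0; 0 0 0 1]
T3·…·T1 = [3/2 0 0 9/2; 0 -1 0 3; 0 0 3 0; 0 0 0 1]
T4·…·T1 = [3/2 0 0 9/2; 0 -1 -6 3; 0 0 3 0; 0 0 0 1]
T5·…·T1 = [3/2 0 0 9/2; 0 -1 -9 3; 0 0 3 0; 0 0 0 1]
T6·…·T1 = [9/4 0 0 27/4; 0 -2 -18 6; 0 0 9/2 0; 0 0 0 1]
det M = -81/4; M⁻¹ = [4/9 0 0 -3; 0 -1/2 -2 3; 0 0 2/9 0; 0 0 0 1]
M⁻¹ · (-9/2, -156/5, 9)ᵀ = (-5, 3/5, 2)ᵀ

p = (-5, 3/5, 2)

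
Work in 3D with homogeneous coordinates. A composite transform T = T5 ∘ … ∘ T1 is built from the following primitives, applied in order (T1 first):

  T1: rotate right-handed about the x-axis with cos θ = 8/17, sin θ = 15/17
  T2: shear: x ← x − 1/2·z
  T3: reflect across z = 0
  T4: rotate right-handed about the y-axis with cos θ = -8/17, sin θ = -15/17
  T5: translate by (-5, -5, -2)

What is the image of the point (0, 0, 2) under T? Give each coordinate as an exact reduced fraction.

T(p) = (-1141/289, -115/17, -570/289)

T1 rotate right-handed about the x-axis with cos θ = 8/17, sin θ = 15/17: (0, 0, 2) → (0, -30/17, 16/17)
T2 shear: x ← x − 1/2·z: (0, -30/17, 16/17) → (-8/17, -30/17, 16/17)
T3 reflect across z = 0: (-8/17, -30/17, 16/17) → (-8/17, -30/17, -16/17)
T4 rotate right-handed about the y-axis with cos θ = -8/17, sin θ = -15/17: (-8/17, -30/17, -16/17) → (304/289, -30/17, 8/289)
T5 translate by (-5, -5, -2): (304/289, -30/17, 8/289) → (-1141/289, -115/17, -570/289)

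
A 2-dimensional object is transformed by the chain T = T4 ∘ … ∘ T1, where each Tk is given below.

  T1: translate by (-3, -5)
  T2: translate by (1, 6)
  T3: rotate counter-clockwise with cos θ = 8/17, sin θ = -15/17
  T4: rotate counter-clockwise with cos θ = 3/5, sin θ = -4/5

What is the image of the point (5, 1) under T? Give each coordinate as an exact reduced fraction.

T(p) = (46/85, -303/85)

T1 translate by (-3, -5): (5, 1) → (2, -4)
T2 translate by (1, 6): (2, -4) → (3, 2)
T3 rotate counter-clockwise with cos θ = 8/17, sin θ = -15/17: (3, 2) → (54/17, -29/17)
T4 rotate counter-clockwise with cos θ = 3/5, sin θ = -4/5: (54/17, -29/17) → (46/85, -303/85)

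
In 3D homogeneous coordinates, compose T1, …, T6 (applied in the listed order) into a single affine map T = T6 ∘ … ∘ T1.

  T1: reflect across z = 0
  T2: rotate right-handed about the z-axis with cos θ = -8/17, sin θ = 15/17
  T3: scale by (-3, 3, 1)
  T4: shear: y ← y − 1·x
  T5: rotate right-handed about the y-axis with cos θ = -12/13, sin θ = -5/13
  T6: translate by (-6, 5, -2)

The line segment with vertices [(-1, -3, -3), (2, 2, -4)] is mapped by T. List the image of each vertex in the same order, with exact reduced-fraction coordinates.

image vertices: (327/221, 271/17, -1849/221), (-3322/221, -11/17, -568/221)

T1 reflect across z = 0: (-1, -3, -3) → (-1, -3, 3); (2, 2, -4) → (2, 2, 4)
T2 rotate right-handed about the z-axis with cos θ = -8/17, sin θ = 15/17: (-1, -3, 3) → (53/17, 9/17, 3); (2, 2, 4) → (-46/17, 14/17, 4)
T3 scale by (-3, 3, 1): (53/17, 9/17, 3) → (-159/17, 27/17, 3); (-46/17, 14/17, 4) → (138/17, 42/17, 4)
T4 shear: y ← y − 1·x: (-159/17, 27/17, 3) → (-159/17, 186/17, 3); (138/17, 42/17, 4) → (138/17, -96/17, 4)
T5 rotate right-handed about the y-axis with cos θ = -12/13, sin θ = -5/13: (-159/17, 186/17, 3) → (1653/221, 186/17, -1407/221); (138/17, -96/17, 4) → (-1996/221, -96/17, -126/221)
T6 translate by (-6, 5, -2): (1653/221, 186/17, -1407/221) → (327/221, 271/17, -1849/221); (-1996/221, -96/17, -126/221) → (-3322/221, -11/17, -568/221)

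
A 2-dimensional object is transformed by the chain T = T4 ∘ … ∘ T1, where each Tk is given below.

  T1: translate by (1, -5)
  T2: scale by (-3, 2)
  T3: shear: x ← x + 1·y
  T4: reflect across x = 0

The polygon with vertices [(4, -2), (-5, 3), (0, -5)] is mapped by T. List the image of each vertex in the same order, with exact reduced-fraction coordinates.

image vertices: (29, -14), (-8, -4), (23, -20)

T1 translate by (1, -5): (4, -2) → (5, -7); (-5, 3) → (-4, -2); (0, -5) → (1, -10)
T2 scale by (-3, 2): (5, -7) → (-15, -14); (-4, -2) → (12, -4); (1, -10) → (-3, -20)
T3 shear: x ← x + 1·y: (-15, -14) → (-29, -14); (12, -4) → (8, -4); (-3, -20) → (-23, -20)
T4 reflect across x = 0: (-29, -14) → (29, -14); (8, -4) → (-8, -4); (-23, -20) → (23, -20)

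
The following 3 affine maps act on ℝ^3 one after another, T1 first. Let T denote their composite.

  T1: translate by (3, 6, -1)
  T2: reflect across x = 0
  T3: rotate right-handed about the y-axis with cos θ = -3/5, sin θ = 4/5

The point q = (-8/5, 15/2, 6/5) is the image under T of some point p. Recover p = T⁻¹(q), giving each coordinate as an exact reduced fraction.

p = (-3, 3/2, -1)

T1 = [1 0 0 3; 0 1 0 6; 0 0 1 -1; 0 0 0 1]
T2·T1 = [-1 0 0 -3; 0 1 0 6; 0 0 1 -1; 0 0 0 1]
T3·…·T1 = [3/5 0 4/5 1; 0 1 0 6; 4/5 0 -3/5 3; 0 0 0 1]
det M = -1; M⁻¹ = [3/5 0 4/5 -3; 0 1 0 -6; 4/5 0 -3/5 1; 0 0 0 1]
M⁻¹ · (-8/5, 15/2, 6/5)ᵀ = (-3, 3/2, -1)ᵀ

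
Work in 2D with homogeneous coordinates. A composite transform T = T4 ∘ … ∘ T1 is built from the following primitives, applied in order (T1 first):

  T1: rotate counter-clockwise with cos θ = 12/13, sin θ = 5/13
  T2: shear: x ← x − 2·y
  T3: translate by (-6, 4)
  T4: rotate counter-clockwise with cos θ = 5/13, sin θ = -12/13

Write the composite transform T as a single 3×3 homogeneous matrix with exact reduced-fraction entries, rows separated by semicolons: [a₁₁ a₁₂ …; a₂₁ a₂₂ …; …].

T1 = [12/13 -5/13 0; 5/13 12/13 0; 0 0 1]
T2·T1 = [2/13 -29/13 0; 5/13 12/13 0; 0 0 1]
T3·…·T1 = [2/13 -29/13 -6; 5/13 12/13 4; 0 0 1]
T4·…·T1 = [70/169 -1/169 18/13; 1/169 408/169 92/13; 0 0 1]

T = [70/169 -1/169 18/13; 1/169 408/169 92/13; 0 0 1]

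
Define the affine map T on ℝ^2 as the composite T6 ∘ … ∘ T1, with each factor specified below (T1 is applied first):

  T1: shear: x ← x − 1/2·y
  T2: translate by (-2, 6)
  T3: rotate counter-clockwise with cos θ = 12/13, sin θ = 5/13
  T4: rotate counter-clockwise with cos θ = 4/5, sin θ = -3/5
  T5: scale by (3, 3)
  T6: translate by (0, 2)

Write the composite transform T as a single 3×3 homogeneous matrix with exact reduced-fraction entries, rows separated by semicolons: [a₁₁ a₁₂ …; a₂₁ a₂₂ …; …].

T1 = [1 -1/2 0; 0 1 0; 0 0 1]
T2·T1 = [1 -1/2 -2; 0 1 6; 0 0 1]
T3·…·T1 = [12/13 -11/13 -54/13; 5/13 19/26 62/13; 0 0 1]
T4·…·T1 = [63/65 -31/130 -6/13; -16/65 71/65 82/13; 0 0 1]
T5·…·T1 = [189/65 -93/130 -18/13; -48/65 213/65 246/13; 0 0 1]
T6·…·T1 = [189/65 -93/130 -18/13; -48/65 213/65 272/13; 0 0 1]

T = [189/65 -93/130 -18/13; -48/65 213/65 272/13; 0 0 1]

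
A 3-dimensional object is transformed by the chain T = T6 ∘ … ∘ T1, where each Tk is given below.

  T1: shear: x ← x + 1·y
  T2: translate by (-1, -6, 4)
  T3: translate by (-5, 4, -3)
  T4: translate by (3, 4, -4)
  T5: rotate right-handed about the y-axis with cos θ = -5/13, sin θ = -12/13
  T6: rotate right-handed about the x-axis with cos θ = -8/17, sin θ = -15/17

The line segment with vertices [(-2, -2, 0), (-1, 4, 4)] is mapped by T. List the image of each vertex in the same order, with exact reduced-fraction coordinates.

T1 shear: x ← x + 1·y: (-2, -2, 0) → (-4, -2, 0); (-1, 4, 4) → (3, 4, 4)
T2 translate by (-1, -6, 4): (-4, -2, 0) → (-5, -8, 4); (3, 4, 4) → (2, -2, 8)
T3 translate by (-5, 4, -3): (-5, -8, 4) → (-10, -4, 1); (2, -2, 8) → (-3, 2, 5)
T4 translate by (3, 4, -4): (-10, -4, 1) → (-7, 0, -3); (-3, 2, 5) → (0, 6, 1)
T5 rotate right-handed about the y-axis with cos θ = -5/13, sin θ = -12/13: (-7, 0, -3) → (71/13, 0, -69/13); (0, 6, 1) → (-12/13, 6, -5/13)
T6 rotate right-handed about the x-axis with cos θ = -8/17, sin θ = -15/17: (71/13, 0, -69/13) → (71/13, -1035/221, 552/221); (-12/13, 6, -5/13) → (-12/13, -699/221, -1130/221)

image vertices: (71/13, -1035/221, 552/221), (-12/13, -699/221, -1130/221)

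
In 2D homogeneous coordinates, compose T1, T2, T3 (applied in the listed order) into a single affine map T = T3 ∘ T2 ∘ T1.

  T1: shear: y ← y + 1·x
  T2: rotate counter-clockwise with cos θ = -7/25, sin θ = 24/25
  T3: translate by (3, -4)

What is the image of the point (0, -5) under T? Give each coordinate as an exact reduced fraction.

T(p) = (39/5, -13/5)

T1 shear: y ← y + 1·x: (0, -5) → (0, -5)
T2 rotate counter-clockwise with cos θ = -7/25, sin θ = 24/25: (0, -5) → (24/5, 7/5)
T3 translate by (3, -4): (24/5, 7/5) → (39/5, -13/5)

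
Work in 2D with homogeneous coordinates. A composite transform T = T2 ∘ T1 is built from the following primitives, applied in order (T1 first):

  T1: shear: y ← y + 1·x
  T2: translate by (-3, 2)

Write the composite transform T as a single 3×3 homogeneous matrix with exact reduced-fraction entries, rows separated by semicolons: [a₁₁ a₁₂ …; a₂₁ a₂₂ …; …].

T1 = [1 0 0; 1 1 0; 0 0 1]
T2·T1 = [1 0 -3; 1 1 2; 0 0 1]

T = [1 0 -3; 1 1 2; 0 0 1]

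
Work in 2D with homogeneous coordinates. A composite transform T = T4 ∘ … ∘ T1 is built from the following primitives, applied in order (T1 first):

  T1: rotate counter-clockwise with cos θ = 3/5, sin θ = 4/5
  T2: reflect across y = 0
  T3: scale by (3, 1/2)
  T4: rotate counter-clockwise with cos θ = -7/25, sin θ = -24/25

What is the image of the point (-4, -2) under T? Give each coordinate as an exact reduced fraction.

T(p) = (348/125, 211/125)

T1 rotate counter-clockwise with cos θ = 3/5, sin θ = 4/5: (-4, -2) → (-4/5, -22/5)
T2 reflect across y = 0: (-4/5, -22/5) → (-4/5, 22/5)
T3 scale by (3, 1/2): (-4/5, 22/5) → (-12/5, 11/5)
T4 rotate counter-clockwise with cos θ = -7/25, sin θ = -24/25: (-12/5, 11/5) → (348/125, 211/125)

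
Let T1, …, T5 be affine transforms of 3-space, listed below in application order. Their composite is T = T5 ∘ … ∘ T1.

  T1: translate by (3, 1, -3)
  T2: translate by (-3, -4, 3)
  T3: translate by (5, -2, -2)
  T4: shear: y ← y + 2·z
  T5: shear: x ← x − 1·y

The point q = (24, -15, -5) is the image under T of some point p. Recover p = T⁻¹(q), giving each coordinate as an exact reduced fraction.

p = (4, 0, -3)

T1 = [1 0 0 3; 0 1 0 1; 0 0 1 -3; 0 0 0 1]
T2·T1 = [1 0 0 0; 0 1 0 -3; 0 0 1 0; 0 0 0 1]
T3·…·T1 = [1 0 0 5; 0 1 0 -5; 0 0 1 -2; 0 0 0 1]
T4·…·T1 = [1 0 0 5; 0 1 2 -9; 0 0 1 -2; 0 0 0 1]
T5·…·T1 = [1 -1 -2 14; 0 1 2 -9; 0 0 1 -2; 0 0 0 1]
det M = 1; M⁻¹ = [1 1 0 -5; 0 1 -2 5; 0 0 1 2; 0 0 0 1]
M⁻¹ · (24, -15, -5)ᵀ = (4, 0, -3)ᵀ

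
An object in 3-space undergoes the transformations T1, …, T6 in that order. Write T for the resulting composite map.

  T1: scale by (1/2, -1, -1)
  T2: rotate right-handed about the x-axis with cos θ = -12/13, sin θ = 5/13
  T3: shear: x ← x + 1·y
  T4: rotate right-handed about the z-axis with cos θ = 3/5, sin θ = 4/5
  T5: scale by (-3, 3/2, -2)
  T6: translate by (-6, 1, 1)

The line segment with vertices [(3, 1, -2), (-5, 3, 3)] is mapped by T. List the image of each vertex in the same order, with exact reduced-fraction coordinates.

image vertices: (-1119/130, 203/65, 71/13), (111/130, 811/130, -29/13)

T1 scale by (1/2, -1, -1): (3, 1, -2) → (3/2, -1, 2); (-5, 3, 3) → (-5/2, -3, -3)
T2 rotate right-handed about the x-axis with cos θ = -12/13, sin θ = 5/13: (3/2, -1, 2) → (3/2, 2/13, -29/13); (-5/2, -3, -3) → (-5/2, 51/13, 21/13)
T3 shear: x ← x + 1·y: (3/2, 2/13, -29/13) → (43/26, 2/13, -29/13); (-5/2, 51/13, 21/13) → (37/26, 51/13, 21/13)
T4 rotate right-handed about the z-axis with cos θ = 3/5, sin θ = 4/5: (43/26, 2/13, -29/13) → (113/130, 92/65, -29/13); (37/26, 51/13, 21/13) → (-297/130, 227/65, 21/13)
T5 scale by (-3, 3/2, -2): (113/130, 92/65, -29/13) → (-339/130, 138/65, 58/13); (-297/130, 227/65, 21/13) → (891/130, 681/130, -42/13)
T6 translate by (-6, 1, 1): (-339/130, 138/65, 58/13) → (-1119/130, 203/65, 71/13); (891/130, 681/130, -42/13) → (111/130, 811/130, -29/13)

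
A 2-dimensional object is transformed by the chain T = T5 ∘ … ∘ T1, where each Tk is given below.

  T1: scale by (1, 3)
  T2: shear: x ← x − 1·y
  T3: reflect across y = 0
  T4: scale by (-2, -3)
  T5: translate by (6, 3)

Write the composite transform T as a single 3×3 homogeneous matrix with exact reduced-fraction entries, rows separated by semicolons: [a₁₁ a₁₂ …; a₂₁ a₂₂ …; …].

T1 = [1 0 0; 0 3 0; 0 0 1]
T2·T1 = [1 -3 0; 0 3 0; 0 0 1]
T3·…·T1 = [1 -3 0; 0 -3 0; 0 0 1]
T4·…·T1 = [-2 6 0; 0 9 0; 0 0 1]
T5·…·T1 = [-2 6 6; 0 9 3; 0 0 1]

T = [-2 6 6; 0 9 3; 0 0 1]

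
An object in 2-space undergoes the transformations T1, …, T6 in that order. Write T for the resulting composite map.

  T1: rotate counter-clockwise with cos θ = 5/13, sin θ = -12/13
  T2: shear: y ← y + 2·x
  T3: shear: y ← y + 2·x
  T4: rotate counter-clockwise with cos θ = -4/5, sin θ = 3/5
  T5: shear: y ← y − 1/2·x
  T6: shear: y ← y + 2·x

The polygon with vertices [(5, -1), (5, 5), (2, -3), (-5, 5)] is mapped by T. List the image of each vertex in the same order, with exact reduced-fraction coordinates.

image vertices: (-1/5, 11/10), (-251/13, -1139/26), (41/5, 199/10), (-163/13, -807/26)

T1 rotate counter-clockwise with cos θ = 5/13, sin θ = -12/13: (5, -1) → (1, -5); (5, 5) → (85/13, -35/13); (2, -3) → (-2, -3); (-5, 5) → (35/13, 85/13)
T2 shear: y ← y + 2·x: (1, -5) → (1, -3); (85/13, -35/13) → (85/13, 135/13); (-2, -3) → (-2, -7); (35/13, 85/13) → (35/13, 155/13)
T3 shear: y ← y + 2·x: (1, -3) → (1, -1); (85/13, 135/13) → (85/13, 305/13); (-2, -7) → (-2, -11); (35/13, 155/13) → (35/13, 225/13)
T4 rotate counter-clockwise with cos θ = -4/5, sin θ = 3/5: (1, -1) → (-1/5, 7/5); (85/13, 305/13) → (-251/13, -193/13); (-2, -11) → (41/5, 38/5); (35/13, 225/13) → (-163/13, -159/13)
T5 shear: y ← y − 1/2·x: (-1/5, 7/5) → (-1/5, 3/2); (-251/13, -193/13) → (-251/13, -135/26); (41/5, 38/5) → (41/5, 7/2); (-163/13, -159/13) → (-163/13, -155/26)
T6 shear: y ← y + 2·x: (-1/5, 3/2) → (-1/5, 11/10); (-251/13, -135/26) → (-251/13, -1139/26); (41/5, 7/2) → (41/5, 199/10); (-163/13, -155/26) → (-163/13, -807/26)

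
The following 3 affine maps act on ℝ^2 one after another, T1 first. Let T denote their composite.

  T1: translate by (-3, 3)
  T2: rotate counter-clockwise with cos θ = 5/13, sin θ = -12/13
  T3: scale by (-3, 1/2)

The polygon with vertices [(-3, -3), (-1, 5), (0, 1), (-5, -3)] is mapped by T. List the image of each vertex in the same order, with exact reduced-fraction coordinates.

T1 translate by (-3, 3): (-3, -3) → (-6, 0); (-1, 5) → (-4, 8); (0, 1) → (-3, 4); (-5, -3) → (-8, 0)
T2 rotate counter-clockwise with cos θ = 5/13, sin θ = -12/13: (-6, 0) → (-30/13, 72/13); (-4, 8) → (76/13, 88/13); (-3, 4) → (33/13, 56/13); (-8, 0) → (-40/13, 96/13)
T3 scale by (-3, 1/2): (-30/13, 72/13) → (90/13, 36/13); (76/13, 88/13) → (-228/13, 44/13); (33/13, 56/13) → (-99/13, 28/13); (-40/13, 96/13) → (120/13, 48/13)

image vertices: (90/13, 36/13), (-228/13, 44/13), (-99/13, 28/13), (120/13, 48/13)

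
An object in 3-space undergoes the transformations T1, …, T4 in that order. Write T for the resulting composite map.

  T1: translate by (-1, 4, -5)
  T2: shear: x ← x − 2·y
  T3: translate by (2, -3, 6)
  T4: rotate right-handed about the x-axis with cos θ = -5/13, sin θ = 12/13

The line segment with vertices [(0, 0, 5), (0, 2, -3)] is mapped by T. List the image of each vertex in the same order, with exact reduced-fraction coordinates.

T1 translate by (-1, 4, -5): (0, 0, 5) → (-1, 4, 0); (0, 2, -3) → (-1, 6, -8)
T2 shear: x ← x − 2·y: (-1, 4, 0) → (-9, 4, 0); (-1, 6, -8) → (-13, 6, -8)
T3 translate by (2, -3, 6): (-9, 4, 0) → (-7, 1, 6); (-13, 6, -8) → (-11, 3, -2)
T4 rotate right-handed about the x-axis with cos θ = -5/13, sin θ = 12/13: (-7, 1, 6) → (-7, -77/13, -18/13); (-11, 3, -2) → (-11, 9/13, 46/13)

image vertices: (-7, -77/13, -18/13), (-11, 9/13, 46/13)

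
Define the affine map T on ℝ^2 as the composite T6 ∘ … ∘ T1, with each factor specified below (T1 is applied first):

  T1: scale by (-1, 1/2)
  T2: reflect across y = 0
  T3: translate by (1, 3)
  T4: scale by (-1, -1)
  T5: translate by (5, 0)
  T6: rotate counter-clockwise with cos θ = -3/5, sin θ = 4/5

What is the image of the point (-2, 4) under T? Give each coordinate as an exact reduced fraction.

T1 scale by (-1, 1/2): (-2, 4) → (2, 2)
T2 reflect across y = 0: (2, 2) → (2, -2)
T3 translate by (1, 3): (2, -2) → (3, 1)
T4 scale by (-1, -1): (3, 1) → (-3, -1)
T5 translate by (5, 0): (-3, -1) → (2, -1)
T6 rotate counter-clockwise with cos θ = -3/5, sin θ = 4/5: (2, -1) → (-2/5, 11/5)

T(p) = (-2/5, 11/5)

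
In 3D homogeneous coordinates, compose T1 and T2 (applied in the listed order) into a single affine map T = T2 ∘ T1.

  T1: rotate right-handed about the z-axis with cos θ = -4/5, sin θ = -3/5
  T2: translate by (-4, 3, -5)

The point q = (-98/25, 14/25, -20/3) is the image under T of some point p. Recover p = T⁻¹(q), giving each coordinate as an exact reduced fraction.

p = (7/5, 2, -5/3)

T1 = [-4/5 3/5 0 0; -3/5 -4/5 0 0; 0 0 1 0; 0 0 0 1]
T2·T1 = [-4/5 3/5 0 -4; -3/5 -4/5 0 3; 0 0 1 -5; 0 0 0 1]
det M = 1; M⁻¹ = [-4/5 -3/5 0 -7/5; 3/5 -4/5 0 24/5; 0 0 1 5; 0 0 0 1]
M⁻¹ · (-98/25, 14/25, -20/3)ᵀ = (7/5, 2, -5/3)ᵀ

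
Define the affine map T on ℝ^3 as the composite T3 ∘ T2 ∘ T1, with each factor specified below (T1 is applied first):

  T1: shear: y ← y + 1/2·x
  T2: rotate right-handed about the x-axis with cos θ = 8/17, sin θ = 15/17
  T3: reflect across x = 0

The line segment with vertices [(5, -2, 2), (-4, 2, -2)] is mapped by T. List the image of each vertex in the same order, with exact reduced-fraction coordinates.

T1 shear: y ← y + 1/2·x: (5, -2, 2) → (5, 1/2, 2); (-4, 2, -2) → (-4, 0, -2)
T2 rotate right-handed about the x-axis with cos θ = 8/17, sin θ = 15/17: (5, 1/2, 2) → (5, -26/17, 47/34); (-4, 0, -2) → (-4, 30/17, -16/17)
T3 reflect across x = 0: (5, -26/17, 47/34) → (-5, -26/17, 47/34); (-4, 30/17, -16/17) → (4, 30/17, -16/17)

image vertices: (-5, -26/17, 47/34), (4, 30/17, -16/17)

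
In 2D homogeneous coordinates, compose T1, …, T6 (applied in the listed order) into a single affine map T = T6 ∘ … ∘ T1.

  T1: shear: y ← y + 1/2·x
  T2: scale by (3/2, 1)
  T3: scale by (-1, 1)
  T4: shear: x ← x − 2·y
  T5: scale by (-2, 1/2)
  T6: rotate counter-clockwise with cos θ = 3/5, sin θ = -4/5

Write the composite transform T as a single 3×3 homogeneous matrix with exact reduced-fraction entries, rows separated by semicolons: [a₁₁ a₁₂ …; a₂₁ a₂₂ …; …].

T = [16/5 14/5 0; -77/20 -29/10 0; 0 0 1]

T1 = [1 0 0; 1/2 1 0; 0 0 1]
T2·T1 = [3/2 0 0; 1/2 1 0; 0 0 1]
T3·…·T1 = [-3/2 0 0; 1/2 1 0; 0 0 1]
T4·…·T1 = [-5/2 -2 0; 1/2 1 0; 0 0 1]
T5·…·T1 = [5 4 0; 1/4 1/2 0; 0 0 1]
T6·…·T1 = [16/5 14/5 0; -77/20 -29/10 0; 0 0 1]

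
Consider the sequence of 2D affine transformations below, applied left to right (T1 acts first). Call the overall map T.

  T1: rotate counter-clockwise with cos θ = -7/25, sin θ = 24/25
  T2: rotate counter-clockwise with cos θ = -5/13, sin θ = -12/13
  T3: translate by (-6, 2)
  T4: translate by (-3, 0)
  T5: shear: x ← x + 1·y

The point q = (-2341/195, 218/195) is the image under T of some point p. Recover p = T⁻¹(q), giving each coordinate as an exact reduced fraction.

T1 = [-7/25 -24/25 0; 24/25 -7/25 0; 0 0 1]
T2·T1 = [323/325 36/325 0; -36/325 323/325 0; 0 0 1]
T3·…·T1 = [323/325 36/325 -6; -36/325 323/325 2; 0 0 1]
T4·…·T1 = [323/325 36/325 -9; -36/325 323/325 2; 0 0 1]
T5·…·T1 = [287/325 359/325 -7; -36/325 323/325 2; 0 0 1]
det M = 1; M⁻¹ = [323/325 -359/325 2979/325; 36/325 287/325 -322/325; 0 0 1]
M⁻¹ · (-2341/195, 218/195)ᵀ = (-4, -4/3)ᵀ

p = (-4, -4/3)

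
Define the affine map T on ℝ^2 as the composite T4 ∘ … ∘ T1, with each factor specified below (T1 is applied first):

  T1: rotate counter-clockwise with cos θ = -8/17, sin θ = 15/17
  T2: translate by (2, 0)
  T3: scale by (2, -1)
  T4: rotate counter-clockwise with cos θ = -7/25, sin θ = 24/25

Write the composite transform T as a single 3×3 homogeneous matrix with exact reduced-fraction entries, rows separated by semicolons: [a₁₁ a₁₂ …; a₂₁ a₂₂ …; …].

T1 = [-8/17 -15/17 0; 15/17 -8/17 0; 0 0 1]
T2·T1 = [-8/17 -15/17 2; 15/17 -8/17 0; 0 0 1]
T3·…·T1 = [-16/17 -30/17 4; -15/17 8/17 0; 0 0 1]
T4·…·T1 = [472/425 18/425 -28/25; -279/425 -776/425 96/25; 0 0 1]

T = [472/425 18/425 -28/25; -279/425 -776/425 96/25; 0 0 1]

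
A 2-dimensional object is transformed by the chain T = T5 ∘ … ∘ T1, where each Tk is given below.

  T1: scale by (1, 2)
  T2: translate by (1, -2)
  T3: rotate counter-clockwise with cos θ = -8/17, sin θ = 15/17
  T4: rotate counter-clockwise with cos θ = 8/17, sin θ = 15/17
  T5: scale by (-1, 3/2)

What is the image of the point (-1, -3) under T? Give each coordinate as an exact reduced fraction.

T(p) = (0, 12)

T1 scale by (1, 2): (-1, -3) → (-1, -6)
T2 translate by (1, -2): (-1, -6) → (0, -8)
T3 rotate counter-clockwise with cos θ = -8/17, sin θ = 15/17: (0, -8) → (120/17, 64/17)
T4 rotate counter-clockwise with cos θ = 8/17, sin θ = 15/17: (120/17, 64/17) → (0, 8)
T5 scale by (-1, 3/2): (0, 8) → (0, 12)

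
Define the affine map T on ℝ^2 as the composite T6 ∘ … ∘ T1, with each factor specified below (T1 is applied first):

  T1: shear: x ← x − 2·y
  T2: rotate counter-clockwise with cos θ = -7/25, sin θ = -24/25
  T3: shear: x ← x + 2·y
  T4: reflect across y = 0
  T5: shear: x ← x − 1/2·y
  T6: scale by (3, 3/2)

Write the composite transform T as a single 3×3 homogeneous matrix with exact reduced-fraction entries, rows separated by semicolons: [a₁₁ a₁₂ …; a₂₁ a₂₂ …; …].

T = [-201/25 843/50 0; 36/25 -123/50 0; 0 0 1]

T1 = [1 -2 0; 0 1 0; 0 0 1]
T2·T1 = [-7/25 38/25 0; -24/25 41/25 0; 0 0 1]
T3·…·T1 = [-11/5 24/5 0; -24/25 41/25 0; 0 0 1]
T4·…·T1 = [-11/5 24/5 0; 24/25 -41/25 0; 0 0 1]
T5·…·T1 = [-67/25 281/50 0; 24/25 -41/25 0; 0 0 1]
T6·…·T1 = [-201/25 843/50 0; 36/25 -123/50 0; 0 0 1]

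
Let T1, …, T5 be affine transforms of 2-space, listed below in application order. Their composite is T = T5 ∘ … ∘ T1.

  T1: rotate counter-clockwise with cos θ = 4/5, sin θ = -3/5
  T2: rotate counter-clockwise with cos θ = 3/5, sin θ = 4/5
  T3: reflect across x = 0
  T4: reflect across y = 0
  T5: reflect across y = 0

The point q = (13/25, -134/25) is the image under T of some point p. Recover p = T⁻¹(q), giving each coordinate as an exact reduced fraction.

p = (-2, -5)

T1 = [4/5 3/5 0; -3/5 4/5 0; 0 0 1]
T2·T1 = [24/25 -7/25 0; 7/25 24/25 0; 0 0 1]
T3·…·T1 = [-24/25 7/25 0; 7/25 24/25 0; 0 0 1]
T4·…·T1 = [-24/25 7/25 0; -7/25 -24/25 0; 0 0 1]
T5·…·T1 = [-24/25 7/25 0; 7/25 24/25 0; 0 0 1]
det M = -1; M⁻¹ = [-24/25 7/25 0; 7/25 24/25 0; 0 0 1]
M⁻¹ · (13/25, -134/25)ᵀ = (-2, -5)ᵀ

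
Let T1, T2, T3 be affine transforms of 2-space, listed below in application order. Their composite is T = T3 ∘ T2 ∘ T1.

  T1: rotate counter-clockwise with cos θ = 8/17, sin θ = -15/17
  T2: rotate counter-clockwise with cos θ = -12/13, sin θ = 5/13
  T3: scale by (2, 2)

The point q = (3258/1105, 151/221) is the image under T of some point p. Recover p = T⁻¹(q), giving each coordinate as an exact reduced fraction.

T1 = [8/17 15/17 0; -15/17 8/17 0; 0 0 1]
T2·T1 = [-21/221 -220/221 0; 220/221 -21/221 0; 0 0 1]
T3·…·T1 = [-42/221 -440/221 0; 440/221 -42/221 0; 0 0 1]
det M = 4; M⁻¹ = [-21/442 110/221 0; -110/221 -21/442 0; 0 0 1]
M⁻¹ · (3258/1105, 151/221)ᵀ = (1/5, -3/2)ᵀ

p = (1/5, -3/2)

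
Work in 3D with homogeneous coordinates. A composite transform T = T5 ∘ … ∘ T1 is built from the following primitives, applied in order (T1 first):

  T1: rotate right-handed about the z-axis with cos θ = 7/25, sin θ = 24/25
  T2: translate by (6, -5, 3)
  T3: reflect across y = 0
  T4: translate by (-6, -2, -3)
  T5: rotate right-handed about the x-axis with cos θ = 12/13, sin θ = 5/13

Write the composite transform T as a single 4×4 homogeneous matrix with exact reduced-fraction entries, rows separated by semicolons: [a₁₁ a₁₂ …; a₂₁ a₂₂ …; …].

T = [7/25 -24/25 0 0; -288/325 -84/325 -5/13 36/13; -24/65 -7/65 12/13 15/13; 0 0 0 1]

T1 = [7/25 -24/25 0 0; 24/25 7/25 0 0; 0 0 1 0; 0 0 0 1]
T2·T1 = [7/25 -24/25 0 6; 24/25 7/25 0 -5; 0 0 1 3; 0 0 0 1]
T3·…·T1 = [7/25 -24/25 0 6; -24/25 -7/25 0 5; 0 0 1 3; 0 0 0 1]
T4·…·T1 = [7/25 -24/25 0 0; -24/25 -7/25 0 3; 0 0 1 0; 0 0 0 1]
T5·…·T1 = [7/25 -24/25 0 0; -288/325 -84/325 -5/13 36/13; -24/65 -7/65 12/13 15/13; 0 0 0 1]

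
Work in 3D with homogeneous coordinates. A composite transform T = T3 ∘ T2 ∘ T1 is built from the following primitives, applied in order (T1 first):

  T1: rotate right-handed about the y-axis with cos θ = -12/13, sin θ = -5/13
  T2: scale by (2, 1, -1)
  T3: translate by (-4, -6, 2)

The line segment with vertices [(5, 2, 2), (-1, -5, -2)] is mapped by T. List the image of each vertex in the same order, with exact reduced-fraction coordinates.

image vertices: (-192/13, -4, 25/13), (-8/13, -11, 7/13)

T1 rotate right-handed about the y-axis with cos θ = -12/13, sin θ = -5/13: (5, 2, 2) → (-70/13, 2, 1/13); (-1, -5, -2) → (22/13, -5, 19/13)
T2 scale by (2, 1, -1): (-70/13, 2, 1/13) → (-140/13, 2, -1/13); (22/13, -5, 19/13) → (44/13, -5, -19/13)
T3 translate by (-4, -6, 2): (-140/13, 2, -1/13) → (-192/13, -4, 25/13); (44/13, -5, -19/13) → (-8/13, -11, 7/13)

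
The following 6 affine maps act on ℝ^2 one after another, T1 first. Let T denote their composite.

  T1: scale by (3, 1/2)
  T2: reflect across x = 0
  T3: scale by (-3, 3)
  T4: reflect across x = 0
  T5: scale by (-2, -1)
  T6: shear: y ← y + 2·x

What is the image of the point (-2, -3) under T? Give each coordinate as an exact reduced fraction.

T(p) = (-36, -135/2)

T1 scale by (3, 1/2): (-2, -3) → (-6, -3/2)
T2 reflect across x = 0: (-6, -3/2) → (6, -3/2)
T3 scale by (-3, 3): (6, -3/2) → (-18, -9/2)
T4 reflect across x = 0: (-18, -9/2) → (18, -9/2)
T5 scale by (-2, -1): (18, -9/2) → (-36, 9/2)
T6 shear: y ← y + 2·x: (-36, 9/2) → (-36, -135/2)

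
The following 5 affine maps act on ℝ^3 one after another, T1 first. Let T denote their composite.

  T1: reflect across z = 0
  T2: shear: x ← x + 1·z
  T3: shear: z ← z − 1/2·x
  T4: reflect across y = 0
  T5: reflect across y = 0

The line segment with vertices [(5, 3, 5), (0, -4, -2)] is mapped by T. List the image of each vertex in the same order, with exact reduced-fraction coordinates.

image vertices: (0, 3, -5), (2, -4, 1)

T1 reflect across z = 0: (5, 3, 5) → (5, 3, -5); (0, -4, -2) → (0, -4, 2)
T2 shear: x ← x + 1·z: (5, 3, -5) → (0, 3, -5); (0, -4, 2) → (2, -4, 2)
T3 shear: z ← z − 1/2·x: (0, 3, -5) → (0, 3, -5); (2, -4, 2) → (2, -4, 1)
T4 reflect across y = 0: (0, 3, -5) → (0, -3, -5); (2, -4, 1) → (2, 4, 1)
T5 reflect across y = 0: (0, -3, -5) → (0, 3, -5); (2, 4, 1) → (2, -4, 1)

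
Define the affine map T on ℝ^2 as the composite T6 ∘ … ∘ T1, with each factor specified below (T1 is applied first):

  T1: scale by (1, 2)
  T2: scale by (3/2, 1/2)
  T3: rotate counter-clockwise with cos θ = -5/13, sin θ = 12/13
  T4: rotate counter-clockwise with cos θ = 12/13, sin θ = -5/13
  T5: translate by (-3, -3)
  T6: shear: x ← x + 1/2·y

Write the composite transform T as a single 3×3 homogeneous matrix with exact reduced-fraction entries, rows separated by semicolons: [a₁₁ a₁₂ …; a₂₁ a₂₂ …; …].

T = [3/4 -1 -9/2; 3/2 0 -3; 0 0 1]

T1 = [1 0 0; 0 2 0; 0 0 1]
T2·T1 = [3/2 0 0; 0 1 0; 0 0 1]
T3·…·T1 = [-15/26 -12/13 0; 18/13 -5/13 0; 0 0 1]
T4·…·T1 = [0 -1 0; 3/2 0 0; 0 0 1]
T5·…·T1 = [0 -1 -3; 3/2 0 -3; 0 0 1]
T6·…·T1 = [3/4 -1 -9/2; 3/2 0 -3; 0 0 1]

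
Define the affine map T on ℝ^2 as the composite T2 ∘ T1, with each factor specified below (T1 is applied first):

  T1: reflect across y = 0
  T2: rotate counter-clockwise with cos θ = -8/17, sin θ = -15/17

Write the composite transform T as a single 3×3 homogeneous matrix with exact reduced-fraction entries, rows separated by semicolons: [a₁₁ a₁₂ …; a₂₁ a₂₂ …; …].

T = [-8/17 -15/17 0; -15/17 8/17 0; 0 0 1]

T1 = [1 0 0; 0 -1 0; 0 0 1]
T2·T1 = [-8/17 -15/17 0; -15/17 8/17 0; 0 0 1]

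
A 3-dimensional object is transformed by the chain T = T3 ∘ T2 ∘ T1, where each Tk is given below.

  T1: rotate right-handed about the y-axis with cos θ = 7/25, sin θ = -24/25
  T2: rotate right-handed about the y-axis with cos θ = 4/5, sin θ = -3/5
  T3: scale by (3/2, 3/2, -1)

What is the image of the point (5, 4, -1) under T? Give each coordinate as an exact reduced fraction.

T(p) = (-309/250, 6, -629/125)

T1 rotate right-handed about the y-axis with cos θ = 7/25, sin θ = -24/25: (5, 4, -1) → (59/25, 4, 113/25)
T2 rotate right-handed about the y-axis with cos θ = 4/5, sin θ = -3/5: (59/25, 4, 113/25) → (-103/125, 4, 629/125)
T3 scale by (3/2, 3/2, -1): (-103/125, 4, 629/125) → (-309/250, 6, -629/125)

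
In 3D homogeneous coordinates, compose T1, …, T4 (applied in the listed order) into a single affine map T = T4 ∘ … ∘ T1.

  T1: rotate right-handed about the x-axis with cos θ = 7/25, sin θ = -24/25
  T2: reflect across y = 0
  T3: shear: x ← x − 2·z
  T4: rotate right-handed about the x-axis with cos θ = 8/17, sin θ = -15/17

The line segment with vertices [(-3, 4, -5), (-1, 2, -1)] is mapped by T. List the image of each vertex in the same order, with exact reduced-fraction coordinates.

image vertices: (187/25, -1229/425, -2428/425), (17/5, -149/85, -118/85)

T1 rotate right-handed about the x-axis with cos θ = 7/25, sin θ = -24/25: (-3, 4, -5) → (-3, -92/25, -131/25); (-1, 2, -1) → (-1, -2/5, -11/5)
T2 reflect across y = 0: (-3, -92/25, -131/25) → (-3, 92/25, -131/25); (-1, -2/5, -11/5) → (-1, 2/5, -11/5)
T3 shear: x ← x − 2·z: (-3, 92/25, -131/25) → (187/25, 92/25, -131/25); (-1, 2/5, -11/5) → (17/5, 2/5, -11/5)
T4 rotate right-handed about the x-axis with cos θ = 8/17, sin θ = -15/17: (187/25, 92/25, -131/25) → (187/25, -1229/425, -2428/425); (17/5, 2/5, -11/5) → (17/5, -149/85, -118/85)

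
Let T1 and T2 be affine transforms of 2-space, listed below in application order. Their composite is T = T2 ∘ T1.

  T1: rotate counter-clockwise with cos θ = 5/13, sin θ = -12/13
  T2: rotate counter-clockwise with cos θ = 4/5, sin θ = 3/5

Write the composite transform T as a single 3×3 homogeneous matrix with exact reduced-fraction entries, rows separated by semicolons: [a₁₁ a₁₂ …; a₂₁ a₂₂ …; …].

T = [56/65 33/65 0; -33/65 56/65 0; 0 0 1]

T1 = [5/13 12/13 0; -12/13 5/13 0; 0 0 1]
T2·T1 = [56/65 33/65 0; -33/65 56/65 0; 0 0 1]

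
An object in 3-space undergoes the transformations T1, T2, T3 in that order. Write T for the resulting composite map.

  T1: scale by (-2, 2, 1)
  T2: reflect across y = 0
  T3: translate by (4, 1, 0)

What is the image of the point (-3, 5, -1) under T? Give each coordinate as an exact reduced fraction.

T1 scale by (-2, 2, 1): (-3, 5, -1) → (6, 10, -1)
T2 reflect across y = 0: (6, 10, -1) → (6, -10, -1)
T3 translate by (4, 1, 0): (6, -10, -1) → (10, -9, -1)

T(p) = (10, -9, -1)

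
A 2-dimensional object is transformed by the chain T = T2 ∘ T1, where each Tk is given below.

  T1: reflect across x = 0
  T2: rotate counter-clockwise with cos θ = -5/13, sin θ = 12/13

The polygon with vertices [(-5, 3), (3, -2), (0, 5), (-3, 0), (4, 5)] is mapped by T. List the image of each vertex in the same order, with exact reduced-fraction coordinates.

image vertices: (-61/13, 45/13), (3, -2), (-60/13, -25/13), (-15/13, 36/13), (-40/13, -73/13)

T1 reflect across x = 0: (-5, 3) → (5, 3); (3, -2) → (-3, -2); (0, 5) → (0, 5); (-3, 0) → (3, 0); (4, 5) → (-4, 5)
T2 rotate counter-clockwise with cos θ = -5/13, sin θ = 12/13: (5, 3) → (-61/13, 45/13); (-3, -2) → (3, -2); (0, 5) → (-60/13, -25/13); (3, 0) → (-15/13, 36/13); (-4, 5) → (-40/13, -73/13)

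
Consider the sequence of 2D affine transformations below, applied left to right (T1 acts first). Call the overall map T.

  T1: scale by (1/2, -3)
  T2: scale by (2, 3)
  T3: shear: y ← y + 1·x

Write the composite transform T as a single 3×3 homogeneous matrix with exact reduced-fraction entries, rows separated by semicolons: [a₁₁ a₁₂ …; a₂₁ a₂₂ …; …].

T = [1 0 0; 1 -9 0; 0 0 1]

T1 = [1/2 0 0; 0 -3 0; 0 0 1]
T2·T1 = [1 0 0; 0 -9 0; 0 0 1]
T3·…·T1 = [1 0 0; 1 -9 0; 0 0 1]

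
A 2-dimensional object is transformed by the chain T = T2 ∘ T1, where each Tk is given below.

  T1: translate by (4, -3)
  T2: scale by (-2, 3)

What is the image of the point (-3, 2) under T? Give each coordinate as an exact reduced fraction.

T(p) = (-2, -3)

T1 translate by (4, -3): (-3, 2) → (1, -1)
T2 scale by (-2, 3): (1, -1) → (-2, -3)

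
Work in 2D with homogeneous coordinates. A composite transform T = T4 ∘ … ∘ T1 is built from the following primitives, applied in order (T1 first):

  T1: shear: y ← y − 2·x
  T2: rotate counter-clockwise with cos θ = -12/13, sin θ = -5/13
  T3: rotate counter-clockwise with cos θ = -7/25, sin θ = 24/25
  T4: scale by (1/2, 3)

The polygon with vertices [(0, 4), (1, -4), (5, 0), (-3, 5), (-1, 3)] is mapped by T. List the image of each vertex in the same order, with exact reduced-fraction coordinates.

image vertices: (506/325, 2448/325), (-657/325, -4431/325), (-151/65, -1983/65), (167/50, 693/25), (1061/650, 3819/325)

T1 shear: y ← y − 2·x: (0, 4) → (0, 4); (1, -4) → (1, -6); (5, 0) → (5, -10); (-3, 5) → (-3, 11); (-1, 3) → (-1, 5)
T2 rotate counter-clockwise with cos θ = -12/13, sin θ = -5/13: (0, 4) → (20/13, -48/13); (1, -6) → (-42/13, 67/13); (5, -10) → (-110/13, 95/13); (-3, 11) → (7, -9); (-1, 5) → (37/13, -55/13)
T3 rotate counter-clockwise with cos θ = -7/25, sin θ = 24/25: (20/13, -48/13) → (1012/325, 816/325); (-42/13, 67/13) → (-1314/325, -1477/325); (-110/13, 95/13) → (-302/65, -661/65); (7, -9) → (167/25, 231/25); (37/13, -55/13) → (1061/325, 1273/325)
T4 scale by (1/2, 3): (1012/325, 816/325) → (506/325, 2448/325); (-1314/325, -1477/325) → (-657/325, -4431/325); (-302/65, -661/65) → (-151/65, -1983/65); (167/25, 231/25) → (167/50, 693/25); (1061/325, 1273/325) → (1061/650, 3819/325)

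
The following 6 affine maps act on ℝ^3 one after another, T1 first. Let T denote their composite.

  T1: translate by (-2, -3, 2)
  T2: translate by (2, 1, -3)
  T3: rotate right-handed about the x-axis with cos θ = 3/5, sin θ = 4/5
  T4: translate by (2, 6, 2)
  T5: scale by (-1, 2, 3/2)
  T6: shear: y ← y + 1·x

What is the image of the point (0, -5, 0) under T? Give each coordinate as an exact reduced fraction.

T1 translate by (-2, -3, 2): (0, -5, 0) → (-2, -8, 2)
T2 translate by (2, 1, -3): (-2, -8, 2) → (0, -7, -1)
T3 rotate right-handed about the x-axis with cos θ = 3/5, sin θ = 4/5: (0, -7, -1) → (0, -17/5, -31/5)
T4 translate by (2, 6, 2): (0, -17/5, -31/5) → (2, 13/5, -21/5)
T5 scale by (-1, 2, 3/2): (2, 13/5, -21/5) → (-2, 26/5, -63/10)
T6 shear: y ← y + 1·x: (-2, 26/5, -63/10) → (-2, 16/5, -63/10)

T(p) = (-2, 16/5, -63/10)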